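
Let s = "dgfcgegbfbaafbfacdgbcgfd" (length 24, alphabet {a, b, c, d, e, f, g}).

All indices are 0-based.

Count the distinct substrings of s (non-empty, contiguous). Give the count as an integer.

rank | idx | suffix
   0 |  10 | aafbfacdgbcgfd
   1 |  15 | acdgbcgfd
   2 |  11 | afbfacdgbcgfd
   3 |   9 | baafbfacdgbcgfd
   4 |  19 | bcgfd
   5 |  13 | bfacdgbcgfd
   6 |   7 | bfbaafbfacdgbcgfd
   7 |  16 | cdgbcgfd
   8 |   3 | cgegbfbaafbfacdgbcgfd
   9 |  20 | cgfd
  10 |  23 | d
  11 |  17 | dgbcgfd
  12 |   0 | dgfcgegbfbaafbfacdgbcgfd
  13 |   5 | egbfbaafbfacdgbcgfd
  14 |  14 | facdgbcgfd
  15 |   8 | fbaafbfacdgbcgfd
  16 |  12 | fbfacdgbcgfd
  17 |   2 | fcgegbfbaafbfacdgbcgfd
  18 |  22 | fd
  19 |  18 | gbcgfd
  20 |   6 | gbfbaafbfacdgbcgfd
  21 |   4 | gegbfbaafbfacdgbcgfd
  22 |   1 | gfcgegbfbaafbfacdgbcgfd
  23 |  21 | gfd

SA = [10, 15, 11, 9, 19, 13, 7, 16, 3, 20, 23, 17, 0, 5, 14, 8, 12, 2, 22, 18, 6, 4, 1, 21]
i: (SA[i-1],SA[i]) lcp shared
  1: (10,15) 1 'a'
  2: (15,11) 1 'a'
  3: (11,9) 0 ''
  4: (9,19) 1 'b'
  5: (19,13) 1 'b'
  6: (13,7) 2 'bf'
  7: (7,16) 0 ''
  8: (16,3) 1 'c'
  9: (3,20) 2 'cg'
  10: (20,23) 0 ''
  11: (23,17) 1 'd'
  12: (17,0) 2 'dg'
  13: (0,5) 0 ''
  14: (5,14) 0 ''
  15: (14,8) 1 'f'
  16: (8,12) 2 'fb'
  17: (12,2) 1 'f'
  18: (2,22) 1 'f'
  19: (22,18) 0 ''
  20: (18,6) 2 'gb'
  21: (6,4) 1 'g'
  22: (4,1) 1 'g'
  23: (1,21) 2 'gf'

n(n+1)/2 = 24·25/2 = 300
Σ LCP = 0 + 1 + 1 + 0 + 1 + 1 + 2 + 0 + 1 + 2 + 0 + 1 + 2 + 0 + 0 + 1 + 2 + 1 + 1 + 0 + 2 + 1 + 1 + 2 = 23
distinct = 300 − 23 = 277

277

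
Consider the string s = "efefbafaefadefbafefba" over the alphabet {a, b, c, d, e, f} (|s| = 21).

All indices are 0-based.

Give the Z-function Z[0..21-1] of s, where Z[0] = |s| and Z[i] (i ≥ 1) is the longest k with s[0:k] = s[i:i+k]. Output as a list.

Z[0]=21
i=1: outside box; Z[1]=0
i=2: outside box; Z[2]=2 grow→box=[2,4)
i=3: min(r-i=1, Z[1]=0)=0; Z[3]=0
i=4: outside box; Z[4]=0
i=5: outside box; Z[5]=0
i=6: outside box; Z[6]=0
i=7: outside box; Z[7]=0
i=8: outside box; Z[8]=2 grow→box=[8,10)
i=9: min(r-i=1, Z[1]=0)=0; Z[9]=0
i=10: outside box; Z[10]=0
i=11: outside box; Z[11]=0
i=12: outside box; Z[12]=2 grow→box=[12,14)
i=13: min(r-i=1, Z[1]=0)=0; Z[13]=0
i=14: outside box; Z[14]=0
i=15: outside box; Z[15]=0
i=16: outside box; Z[16]=0
i=17: outside box; Z[17]=2 grow→box=[17,19)
i=18: min(r-i=1, Z[1]=0)=0; Z[18]=0
i=19: outside box; Z[19]=0
i=20: outside box; Z[20]=0

[21, 0, 2, 0, 0, 0, 0, 0, 2, 0, 0, 0, 2, 0, 0, 0, 0, 2, 0, 0, 0]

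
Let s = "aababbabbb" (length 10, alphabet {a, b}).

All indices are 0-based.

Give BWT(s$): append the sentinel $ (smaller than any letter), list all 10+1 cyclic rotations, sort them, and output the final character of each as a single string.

rank  rotation     last
    0  $aababbabbb  b
    1  aababbabbb$  $
    2  ababbabbb$a  a
    3  abbabbb$aab  b
    4  abbb$aababb  b
    5  b$aababbabb  b
    6  babbabbb$aa  a
    7  babbb$aabab  b
    8  bb$aababbab  b
    9  bbabbb$aaba  a
   10  bbb$aababba  a

b$abbbabbaa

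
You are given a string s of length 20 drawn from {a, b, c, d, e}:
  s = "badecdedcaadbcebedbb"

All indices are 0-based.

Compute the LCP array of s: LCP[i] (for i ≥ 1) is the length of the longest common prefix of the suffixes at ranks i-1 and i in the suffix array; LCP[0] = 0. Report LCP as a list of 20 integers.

rank→(start, suffix):
  0 → (9, 'aadbcebedbb')
  1 → (10, 'adbcebedbb')
  2 → (1, 'adecdedcaadbcebedbb')
  3 → (19, 'b')
  4 → (0, 'badecdedcaadbcebedbb')
  5 → (18, 'bb')
  6 → (12, 'bcebedbb')
  7 → (15, 'bedbb')
  8 → (8, 'caadbcebedbb')
  9 → (4, 'cdedcaadbcebedbb')
  10 → (13, 'cebedbb')
  11 → (17, 'dbb')
  12 → (11, 'dbcebedbb')
  13 → (7, 'dcaadbcebedbb')
  14 → (2, 'decdedcaadbcebedbb')
  15 → (5, 'dedcaadbcebedbb')
  16 → (14, 'ebedbb')
  17 → (3, 'ecdedcaadbcebedbb')
  18 → (16, 'edbb')
  19 → (6, 'edcaadbcebedbb')

SA = [9, 10, 1, 19, 0, 18, 12, 15, 8, 4, 13, 17, 11, 7, 2, 5, 14, 3, 16, 6]
rank  pair      lcp
   1  s[9:],s[10:]  1  'a'
   2  s[10:],s[1:]  2  'ad'
   3  s[1:],s[19:]  0  ''
   4  s[19:],s[0:]  1  'b'
   5  s[0:],s[18:]  1  'b'
   6  s[18:],s[12:]  1  'b'
   7  s[12:],s[15:]  1  'b'
   8  s[15:],s[8:]  0  ''
   9  s[8:],s[4:]  1  'c'
  10  s[4:],s[13:]  1  'c'
  11  s[13:],s[17:]  0  ''
  12  s[17:],s[11:]  2  'db'
  13  s[11:],s[7:]  1  'd'
  14  s[7:],s[2:]  1  'd'
  15  s[2:],s[5:]  2  'de'
  16  s[5:],s[14:]  0  ''
  17  s[14:],s[3:]  1  'e'
  18  s[3:],s[16:]  1  'e'
  19  s[16:],s[6:]  2  'ed'

[0, 1, 2, 0, 1, 1, 1, 1, 0, 1, 1, 0, 2, 1, 1, 2, 0, 1, 1, 2]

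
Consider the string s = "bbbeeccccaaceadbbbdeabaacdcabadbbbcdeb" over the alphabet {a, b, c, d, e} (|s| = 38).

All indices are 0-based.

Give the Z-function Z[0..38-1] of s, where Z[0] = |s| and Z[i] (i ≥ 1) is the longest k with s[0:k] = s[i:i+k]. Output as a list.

[38, 2, 1, 0, 0, 0, 0, 0, 0, 0, 0, 0, 0, 0, 0, 3, 2, 1, 0, 0, 0, 1, 0, 0, 0, 0, 0, 0, 1, 0, 0, 3, 2, 1, 0, 0, 0, 1]

Z[0]=38
i=1: outside box; Z[1]=2 extend→box=[1,3)
i=2: min(r-i=1, Z[1]=2)=1; Z[2]=1
i=3: outside box; Z[3]=0
i=4: outside box; Z[4]=0
i=5: outside box; Z[5]=0
i=6: outside box; Z[6]=0
i=7: outside box; Z[7]=0
i=8: outside box; Z[8]=0
i=9: outside box; Z[9]=0
i=10: outside box; Z[10]=0
i=11: outside box; Z[11]=0
i=12: outside box; Z[12]=0
i=13: outside box; Z[13]=0
i=14: outside box; Z[14]=0
i=15: outside box; Z[15]=3 extend→box=[15,18)
i=16: min(r-i=2, Z[1]=2)=2; Z[16]=2
i=17: min(r-i=1, Z[2]=1)=1; Z[17]=1
i=18: outside box; Z[18]=0
i=19: outside box; Z[19]=0
i=20: outside box; Z[20]=0
i=21: outside box; Z[21]=1 extend→box=[21,22)
i=22: outside box; Z[22]=0
i=23: outside box; Z[23]=0
i=24: outside box; Z[24]=0
i=25: outside box; Z[25]=0
i=26: outside box; Z[26]=0
i=27: outside box; Z[27]=0
i=28: outside box; Z[28]=1 extend→box=[28,29)
i=29: outside box; Z[29]=0
i=30: outside box; Z[30]=0
i=31: outside box; Z[31]=3 extend→box=[31,34)
i=32: min(r-i=2, Z[1]=2)=2; Z[32]=2
i=33: min(r-i=1, Z[2]=1)=1; Z[33]=1
i=34: outside box; Z[34]=0
i=35: outside box; Z[35]=0
i=36: outside box; Z[36]=0
i=37: outside box; Z[37]=1 extend→box=[37,38)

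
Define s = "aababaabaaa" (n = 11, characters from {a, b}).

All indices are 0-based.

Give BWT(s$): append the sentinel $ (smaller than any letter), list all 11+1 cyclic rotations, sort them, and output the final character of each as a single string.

rank  rotation      last
    0  $aababaabaaa  a
    1  a$aababaabaa  a
    2  aa$aababaaba  a
    3  aaa$aababaab  b
    4  aabaaa$aabab  b
    5  aababaabaaa$  $
    6  abaaa$aababa  a
    7  abaabaaa$aab  b
    8  ababaabaaa$a  a
    9  baaa$aababaa  a
   10  baabaaa$aaba  a
   11  babaabaaa$aa  a

aaabb$abaaaa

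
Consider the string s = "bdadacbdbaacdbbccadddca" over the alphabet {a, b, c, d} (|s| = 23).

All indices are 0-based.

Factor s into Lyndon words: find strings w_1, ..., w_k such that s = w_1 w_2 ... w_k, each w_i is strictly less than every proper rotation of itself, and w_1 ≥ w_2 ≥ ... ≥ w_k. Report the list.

emit factor 1: 'bd' (i=0, period=2)
emit factor 2: 'ad' (i=2, period=2)
emit factor 3: 'acbdb' (i=4, period=5)
emit factor 4: 'aacdbbccadddc' (i=9, period=13)
emit factor 5: 'a' (i=22, period=1)

["bd", "ad", "acbdb", "aacdbbccadddc", "a"]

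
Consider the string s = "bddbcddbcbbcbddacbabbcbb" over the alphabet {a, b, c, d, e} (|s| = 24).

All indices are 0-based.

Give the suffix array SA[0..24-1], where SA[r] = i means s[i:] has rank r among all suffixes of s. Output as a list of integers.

[18, 15, 23, 17, 22, 19, 9, 20, 7, 10, 3, 12, 0, 16, 21, 8, 11, 4, 14, 6, 2, 13, 5, 1]

rank | idx | suffix
   0 |  18 | abbcbb
   1 |  15 | acbabbcbb
   2 |  23 | b
   3 |  17 | babbcbb
   4 |  22 | bb
   5 |  19 | bbcbb
   6 |   9 | bbcbddacbabbcbb
   7 |  20 | bcbb
   8 |   7 | bcbbcbddacbabbcbb
   9 |  10 | bcbddacbabbcbb
  10 |   3 | bcddbcbbcbddacbabbcbb
  11 |  12 | bddacbabbcbb
  12 |   0 | bddbcddbcbbcbddacbabbcbb
  13 |  16 | cbabbcbb
  14 |  21 | cbb
  15 |   8 | cbbcbddacbabbcbb
  16 |  11 | cbddacbabbcbb
  17 |   4 | cddbcbbcbddacbabbcbb
  18 |  14 | dacbabbcbb
  19 |   6 | dbcbbcbddacbabbcbb
  20 |   2 | dbcddbcbbcbddacbabbcbb
  21 |  13 | ddacbabbcbb
  22 |   5 | ddbcbbcbddacbabbcbb
  23 |   1 | ddbcddbcbbcbddacbabbcbb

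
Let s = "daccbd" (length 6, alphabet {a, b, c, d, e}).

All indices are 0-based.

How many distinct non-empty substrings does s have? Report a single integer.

19

rank | idx | suffix
   0 |   1 | accbd
   1 |   4 | bd
   2 |   3 | cbd
   3 |   2 | ccbd
   4 |   5 | d
   5 |   0 | daccbd

SA = [1, 4, 3, 2, 5, 0]
i: (SA[i-1],SA[i]) lcp shared
  1: (1,4) 0 ''
  2: (4,3) 0 ''
  3: (3,2) 1 'c'
  4: (2,5) 0 ''
  5: (5,0) 1 'd'

n(n+1)/2 = 6·7/2 = 21
Σ LCP = 0 + 0 + 0 + 1 + 0 + 1 = 2
distinct = 21 − 2 = 19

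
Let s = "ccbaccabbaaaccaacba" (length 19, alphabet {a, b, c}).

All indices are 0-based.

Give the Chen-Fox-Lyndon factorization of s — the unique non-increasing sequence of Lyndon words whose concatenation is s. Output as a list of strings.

emit factor 1: 'c' (i=0, period=1)
emit factor 2: 'c' (i=1, period=1)
emit factor 3: 'b' (i=2, period=1)
emit factor 4: 'acc' (i=3, period=3)
emit factor 5: 'abb' (i=6, period=3)
emit factor 6: 'aaaccaacb' (i=9, period=9)
emit factor 7: 'a' (i=18, period=1)

["c", "c", "b", "acc", "abb", "aaaccaacb", "a"]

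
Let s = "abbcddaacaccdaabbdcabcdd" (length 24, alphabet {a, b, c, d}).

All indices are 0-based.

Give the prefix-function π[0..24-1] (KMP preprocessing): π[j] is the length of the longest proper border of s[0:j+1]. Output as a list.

π[0] = 0
j=1 s[j]='b': π[1]=0 (border '')
j=2 s[j]='b': π[2]=0 (border '')
j=3 s[j]='c': π[3]=0 (border '')
j=4 s[j]='d': π[4]=0 (border '')
j=5 s[j]='d': π[5]=0 (border '')
j=6 s[j]='a': π[6]=1 (border 'a')
j=7 s[j]='a': k: 1→0; π[7]=1 (border 'a')
j=8 s[j]='c': k: 1→0; π[8]=0 (border '')
j=9 s[j]='a': π[9]=1 (border 'a')
j=10 s[j]='c': k: 1→0; π[10]=0 (border '')
j=11 s[j]='c': π[11]=0 (border '')
j=12 s[j]='d': π[12]=0 (border '')
j=13 s[j]='a': π[13]=1 (border 'a')
j=14 s[j]='a': k: 1→0; π[14]=1 (border 'a')
j=15 s[j]='b': π[15]=2 (border 'ab')
j=16 s[j]='b': π[16]=3 (border 'abb')
j=17 s[j]='d': k: 3→0; π[17]=0 (border '')
j=18 s[j]='c': π[18]=0 (border '')
j=19 s[j]='a': π[19]=1 (border 'a')
j=20 s[j]='b': π[20]=2 (border 'ab')
j=21 s[j]='c': k: 2→0; π[21]=0 (border '')
j=22 s[j]='d': π[22]=0 (border '')
j=23 s[j]='d': π[23]=0 (border '')

[0, 0, 0, 0, 0, 0, 1, 1, 0, 1, 0, 0, 0, 1, 1, 2, 3, 0, 0, 1, 2, 0, 0, 0]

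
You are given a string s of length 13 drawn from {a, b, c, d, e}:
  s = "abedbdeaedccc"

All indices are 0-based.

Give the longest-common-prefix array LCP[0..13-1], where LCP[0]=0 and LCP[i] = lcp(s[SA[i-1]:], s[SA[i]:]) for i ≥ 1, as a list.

rank→(start, suffix):
  0 → (0, 'abedbdeaedccc')
  1 → (7, 'aedccc')
  2 → (4, 'bdeaedccc')
  3 → (1, 'bedbdeaedccc')
  4 → (12, 'c')
  5 → (11, 'cc')
  6 → (10, 'ccc')
  7 → (3, 'dbdeaedccc')
  8 → (9, 'dccc')
  9 → (5, 'deaedccc')
  10 → (6, 'eaedccc')
  11 → (2, 'edbdeaedccc')
  12 → (8, 'edccc')

SA = [0, 7, 4, 1, 12, 11, 10, 3, 9, 5, 6, 2, 8]
[i] adj suffixes → lcp
  [1] 0/7 → 1 ('a')
  [2] 7/4 → 0 ('')
  [3] 4/1 → 1 ('b')
  [4] 1/12 → 0 ('')
  [5] 12/11 → 1 ('c')
  [6] 11/10 → 2 ('cc')
  [7] 10/3 → 0 ('')
  [8] 3/9 → 1 ('d')
  [9] 9/5 → 1 ('d')
  [10] 5/6 → 0 ('')
  [11] 6/2 → 1 ('e')
  [12] 2/8 → 2 ('ed')

[0, 1, 0, 1, 0, 1, 2, 0, 1, 1, 0, 1, 2]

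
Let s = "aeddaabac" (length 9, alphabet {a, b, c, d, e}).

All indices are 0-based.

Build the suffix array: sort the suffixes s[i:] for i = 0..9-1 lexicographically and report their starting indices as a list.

rank | idx | suffix
   0 |   4 | aabac
   1 |   5 | abac
   2 |   7 | ac
   3 |   0 | aeddaabac
   4 |   6 | bac
   5 |   8 | c
   6 |   3 | daabac
   7 |   2 | ddaabac
   8 |   1 | eddaabac

[4, 5, 7, 0, 6, 8, 3, 2, 1]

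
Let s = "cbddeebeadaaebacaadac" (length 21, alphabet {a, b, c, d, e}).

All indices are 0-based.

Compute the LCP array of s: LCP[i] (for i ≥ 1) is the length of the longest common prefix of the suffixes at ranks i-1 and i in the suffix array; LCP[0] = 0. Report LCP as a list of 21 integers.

[0, 2, 1, 2, 1, 3, 1, 0, 1, 1, 0, 1, 1, 0, 2, 1, 1, 0, 1, 2, 1]

sorted suffixes:
  #0 SA[0]=16  'aadac'
  #1 SA[1]=10  'aaebacaadac'
  #2 SA[2]=19  'ac'
  #3 SA[3]=14  'acaadac'
  #4 SA[4]=8  'adaaebacaadac'
  #5 SA[5]=17  'adac'
  #6 SA[6]=11  'aebacaadac'
  #7 SA[7]=13  'bacaadac'
  #8 SA[8]=1  'bddeebeadaaebacaadac'
  #9 SA[9]=6  'beadaaebacaadac'
  #10 SA[10]=20  'c'
  #11 SA[11]=15  'caadac'
  #12 SA[12]=0  'cbddeebeadaaebacaadac'
  #13 SA[13]=9  'daaebacaadac'
  #14 SA[14]=18  'dac'
  #15 SA[15]=2  'ddeebeadaaebacaadac'
  #16 SA[16]=3  'deebeadaaebacaadac'
  #17 SA[17]=7  'eadaaebacaadac'
  #18 SA[18]=12  'ebacaadac'
  #19 SA[19]=5  'ebeadaaebacaadac'
  #20 SA[20]=4  'eebeadaaebacaadac'

SA = [16, 10, 19, 14, 8, 17, 11, 13, 1, 6, 20, 15, 0, 9, 18, 2, 3, 7, 12, 5, 4]
i: (SA[i-1],SA[i]) lcp shared
  1: (16,10) 2 'aa'
  2: (10,19) 1 'a'
  3: (19,14) 2 'ac'
  4: (14,8) 1 'a'
  5: (8,17) 3 'ada'
  6: (17,11) 1 'a'
  7: (11,13) 0 ''
  8: (13,1) 1 'b'
  9: (1,6) 1 'b'
  10: (6,20) 0 ''
  11: (20,15) 1 'c'
  12: (15,0) 1 'c'
  13: (0,9) 0 ''
  14: (9,18) 2 'da'
  15: (18,2) 1 'd'
  16: (2,3) 1 'd'
  17: (3,7) 0 ''
  18: (7,12) 1 'e'
  19: (12,5) 2 'eb'
  20: (5,4) 1 'e'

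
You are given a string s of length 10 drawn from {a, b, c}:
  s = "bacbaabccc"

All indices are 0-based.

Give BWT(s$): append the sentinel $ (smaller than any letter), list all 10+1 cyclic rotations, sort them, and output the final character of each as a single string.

cbabc$acacb

rank  rotation     last
    0  $bacbaabccc  c
    1  aabccc$bacb  b
    2  abccc$bacba  a
    3  acbaabccc$b  b
    4  baabccc$bac  c
    5  bacbaabccc$  $
    6  bccc$bacbaa  a
    7  c$bacbaabcc  c
    8  cbaabccc$ba  a
    9  cc$bacbaabc  c
   10  ccc$bacbaab  b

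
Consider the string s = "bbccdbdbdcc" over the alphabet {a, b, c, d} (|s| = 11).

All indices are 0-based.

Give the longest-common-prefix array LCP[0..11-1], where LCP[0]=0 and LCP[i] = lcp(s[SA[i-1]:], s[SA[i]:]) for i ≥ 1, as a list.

rank→(start, suffix):
  0 → (0, 'bbccdbdbdcc')
  1 → (1, 'bccdbdbdcc')
  2 → (5, 'bdbdcc')
  3 → (7, 'bdcc')
  4 → (10, 'c')
  5 → (9, 'cc')
  6 → (2, 'ccdbdbdcc')
  7 → (3, 'cdbdbdcc')
  8 → (4, 'dbdbdcc')
  9 → (6, 'dbdcc')
  10 → (8, 'dcc')

SA = [0, 1, 5, 7, 10, 9, 2, 3, 4, 6, 8]
[i] adj suffixes → lcp
  [1] 0/1 → 1 ('b')
  [2] 1/5 → 1 ('b')
  [3] 5/7 → 2 ('bd')
  [4] 7/10 → 0 ('')
  [5] 10/9 → 1 ('c')
  [6] 9/2 → 2 ('cc')
  [7] 2/3 → 1 ('c')
  [8] 3/4 → 0 ('')
  [9] 4/6 → 3 ('dbd')
  [10] 6/8 → 1 ('d')

[0, 1, 1, 2, 0, 1, 2, 1, 0, 3, 1]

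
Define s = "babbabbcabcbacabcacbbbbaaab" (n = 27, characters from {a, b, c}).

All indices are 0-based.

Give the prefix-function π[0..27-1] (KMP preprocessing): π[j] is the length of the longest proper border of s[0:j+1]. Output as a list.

[0, 0, 1, 1, 2, 3, 4, 0, 0, 1, 0, 1, 2, 0, 0, 1, 0, 0, 0, 1, 1, 1, 1, 2, 0, 0, 1]

π[0] = 0
j=1 s[j]='a': π[1]=0 (border '')
j=2 s[j]='b': π[2]=1 (border 'b')
j=3 s[j]='b': k: 1→0; π[3]=1 (border 'b')
j=4 s[j]='a': π[4]=2 (border 'ba')
j=5 s[j]='b': π[5]=3 (border 'bab')
j=6 s[j]='b': π[6]=4 (border 'babb')
j=7 s[j]='c': k: 4→1→0; π[7]=0 (border '')
j=8 s[j]='a': π[8]=0 (border '')
j=9 s[j]='b': π[9]=1 (border 'b')
j=10 s[j]='c': k: 1→0; π[10]=0 (border '')
j=11 s[j]='b': π[11]=1 (border 'b')
j=12 s[j]='a': π[12]=2 (border 'ba')
j=13 s[j]='c': k: 2→0; π[13]=0 (border '')
j=14 s[j]='a': π[14]=0 (border '')
j=15 s[j]='b': π[15]=1 (border 'b')
j=16 s[j]='c': k: 1→0; π[16]=0 (border '')
j=17 s[j]='a': π[17]=0 (border '')
j=18 s[j]='c': π[18]=0 (border '')
j=19 s[j]='b': π[19]=1 (border 'b')
j=20 s[j]='b': k: 1→0; π[20]=1 (border 'b')
j=21 s[j]='b': k: 1→0; π[21]=1 (border 'b')
j=22 s[j]='b': k: 1→0; π[22]=1 (border 'b')
j=23 s[j]='a': π[23]=2 (border 'ba')
j=24 s[j]='a': k: 2→0; π[24]=0 (border '')
j=25 s[j]='a': π[25]=0 (border '')
j=26 s[j]='b': π[26]=1 (border 'b')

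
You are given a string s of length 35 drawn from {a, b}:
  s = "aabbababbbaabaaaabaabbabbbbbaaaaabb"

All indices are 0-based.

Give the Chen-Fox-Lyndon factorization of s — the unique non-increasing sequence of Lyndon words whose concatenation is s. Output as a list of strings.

emit factor 1: 'aabbababbb' (i=0, period=10)
emit factor 2: 'aab' (i=10, period=3)
emit factor 3: 'aaaabaabbabbbbb' (i=13, period=15)
emit factor 4: 'aaaaabb' (i=28, period=7)

["aabbababbb", "aab", "aaaabaabbabbbbb", "aaaaabb"]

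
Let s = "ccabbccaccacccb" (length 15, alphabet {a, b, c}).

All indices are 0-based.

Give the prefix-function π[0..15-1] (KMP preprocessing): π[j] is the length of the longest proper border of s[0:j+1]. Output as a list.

π[0] = 0
j=1 s[j]='c': π[1]=1 (border 'c')
j=2 s[j]='a': k: 1→0; π[2]=0 (border '')
j=3 s[j]='b': π[3]=0 (border '')
j=4 s[j]='b': π[4]=0 (border '')
j=5 s[j]='c': π[5]=1 (border 'c')
j=6 s[j]='c': π[6]=2 (border 'cc')
j=7 s[j]='a': π[7]=3 (border 'cca')
j=8 s[j]='c': k: 3→0; π[8]=1 (border 'c')
j=9 s[j]='c': π[9]=2 (border 'cc')
j=10 s[j]='a': π[10]=3 (border 'cca')
j=11 s[j]='c': k: 3→0; π[11]=1 (border 'c')
j=12 s[j]='c': π[12]=2 (border 'cc')
j=13 s[j]='c': k: 2→1; π[13]=2 (border 'cc')
j=14 s[j]='b': k: 2→1→0; π[14]=0 (border '')

[0, 1, 0, 0, 0, 1, 2, 3, 1, 2, 3, 1, 2, 2, 0]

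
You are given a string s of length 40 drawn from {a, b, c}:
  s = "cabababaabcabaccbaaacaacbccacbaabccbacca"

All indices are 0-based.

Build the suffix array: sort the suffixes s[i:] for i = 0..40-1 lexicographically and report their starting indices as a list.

[39, 17, 7, 30, 18, 21, 5, 3, 1, 11, 8, 31, 19, 27, 22, 36, 13, 16, 6, 29, 4, 2, 35, 12, 9, 24, 32, 38, 20, 0, 10, 26, 15, 28, 34, 23, 37, 25, 14, 33]

sorted suffixes:
  #0 SA[0]=39  'a'
  #1 SA[1]=17  'aaacaacbccacbaabccbacca'
  #2 SA[2]=7  'aabcabaccbaaacaacbccacbaabccbacca'
  #3 SA[3]=30  'aabccbacca'
  #4 SA[4]=18  'aacaacbccacbaabccbacca'
  #5 SA[5]=21  'aacbccacbaabccbacca'
  #6 SA[6]=5  'abaabcabaccbaaacaacbccacbaabccbacca'
  #7 SA[7]=3  'ababaabcabaccbaaacaacbccacbaabccbacca'
  #8 SA[8]=1  'abababaabcabaccbaaacaacbccacbaabccbacca'
  #9 SA[9]=11  'abaccbaaacaacbccacbaabccbacca'
  #10 SA[10]=8  'abcabaccbaaacaacbccacbaabccbacca'
  #11 SA[11]=31  'abccbacca'
  #12 SA[12]=19  'acaacbccacbaabccbacca'
  #13 SA[13]=27  'acbaabccbacca'
  #14 SA[14]=22  'acbccacbaabccbacca'
  #15 SA[15]=36  'acca'
  #16 SA[16]=13  'accbaaacaacbccacbaabccbacca'
  #17 SA[17]=16  'baaacaacbccacbaabccbacca'
  #18 SA[18]=6  'baabcabaccbaaacaacbccacbaabccbacca'
  #19 SA[19]=29  'baabccbacca'
  #20 SA[20]=4  'babaabcabaccbaaacaacbccacbaabccbacca'
  #21 SA[21]=2  'bababaabcabaccbaaacaacbccacbaabccbacca'
  #22 SA[22]=35  'bacca'
  #23 SA[23]=12  'baccbaaacaacbccacbaabccbacca'
  #24 SA[24]=9  'bcabaccbaaacaacbccacbaabccbacca'
  #25 SA[25]=24  'bccacbaabccbacca'
  #26 SA[26]=32  'bccbacca'
  #27 SA[27]=38  'ca'
  #28 SA[28]=20  'caacbccacbaabccbacca'
  #29 SA[29]=0  'cabababaabcabaccbaaacaacbccacbaabccbacca'
  #30 SA[30]=10  'cabaccbaaacaacbccacbaabccbacca'
  #31 SA[31]=26  'cacbaabccbacca'
  #32 SA[32]=15  'cbaaacaacbccacbaabccbacca'
  #33 SA[33]=28  'cbaabccbacca'
  #34 SA[34]=34  'cbacca'
  #35 SA[35]=23  'cbccacbaabccbacca'
  #36 SA[36]=37  'cca'
  #37 SA[37]=25  'ccacbaabccbacca'
  #38 SA[38]=14  'ccbaaacaacbccacbaabccbacca'
  #39 SA[39]=33  'ccbacca'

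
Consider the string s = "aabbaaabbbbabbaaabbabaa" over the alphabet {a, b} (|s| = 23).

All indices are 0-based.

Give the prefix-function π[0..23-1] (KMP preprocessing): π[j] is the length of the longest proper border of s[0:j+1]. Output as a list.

[0, 1, 0, 0, 1, 2, 2, 3, 4, 0, 0, 1, 0, 0, 1, 2, 2, 3, 4, 5, 0, 1, 2]

π[0] = 0
j=1 s[j]='a': π[1]=1 (border 'a')
j=2 s[j]='b': k: 1→0; π[2]=0 (border '')
j=3 s[j]='b': π[3]=0 (border '')
j=4 s[j]='a': π[4]=1 (border 'a')
j=5 s[j]='a': π[5]=2 (border 'aa')
j=6 s[j]='a': k: 2→1; π[6]=2 (border 'aa')
j=7 s[j]='b': π[7]=3 (border 'aab')
j=8 s[j]='b': π[8]=4 (border 'aabb')
j=9 s[j]='b': k: 4→0; π[9]=0 (border '')
j=10 s[j]='b': π[10]=0 (border '')
j=11 s[j]='a': π[11]=1 (border 'a')
j=12 s[j]='b': k: 1→0; π[12]=0 (border '')
j=13 s[j]='b': π[13]=0 (border '')
j=14 s[j]='a': π[14]=1 (border 'a')
j=15 s[j]='a': π[15]=2 (border 'aa')
j=16 s[j]='a': k: 2→1; π[16]=2 (border 'aa')
j=17 s[j]='b': π[17]=3 (border 'aab')
j=18 s[j]='b': π[18]=4 (border 'aabb')
j=19 s[j]='a': π[19]=5 (border 'aabba')
j=20 s[j]='b': k: 5→1→0; π[20]=0 (border '')
j=21 s[j]='a': π[21]=1 (border 'a')
j=22 s[j]='a': π[22]=2 (border 'aa')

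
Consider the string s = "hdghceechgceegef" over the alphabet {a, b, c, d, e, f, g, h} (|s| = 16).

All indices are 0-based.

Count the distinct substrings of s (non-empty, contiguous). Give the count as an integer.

rank→(start, suffix):
  0 → (4, 'ceechgceegef')
  1 → (10, 'ceegef')
  2 → (7, 'chgceegef')
  3 → (1, 'dghceechgceegef')
  4 → (6, 'echgceegef')
  5 → (5, 'eechgceegef')
  6 → (11, 'eegef')
  7 → (14, 'ef')
  8 → (12, 'egef')
  9 → (15, 'f')
  10 → (9, 'gceegef')
  11 → (13, 'gef')
  12 → (2, 'ghceechgceegef')
  13 → (3, 'hceechgceegef')
  14 → (0, 'hdghceechgceegef')
  15 → (8, 'hgceegef')

SA = [4, 10, 7, 1, 6, 5, 11, 14, 12, 15, 9, 13, 2, 3, 0, 8]
[i] adj suffixes → lcp
  [1] 4/10 → 3 ('cee')
  [2] 10/7 → 1 ('c')
  [3] 7/1 → 0 ('')
  [4] 1/6 → 0 ('')
  [5] 6/5 → 1 ('e')
  [6] 5/11 → 2 ('ee')
  [7] 11/14 → 1 ('e')
  [8] 14/12 → 1 ('e')
  [9] 12/15 → 0 ('')
  [10] 15/9 → 0 ('')
  [11] 9/13 → 1 ('g')
  [12] 13/2 → 1 ('g')
  [13] 2/3 → 0 ('')
  [14] 3/0 → 1 ('h')
  [15] 0/8 → 1 ('h')

n(n+1)/2 = 16·17/2 = 136
Σ LCP = 0 + 3 + 1 + 0 + 0 + 1 + 2 + 1 + 1 + 0 + 0 + 1 + 1 + 0 + 1 + 1 = 13
distinct = 136 − 13 = 123

123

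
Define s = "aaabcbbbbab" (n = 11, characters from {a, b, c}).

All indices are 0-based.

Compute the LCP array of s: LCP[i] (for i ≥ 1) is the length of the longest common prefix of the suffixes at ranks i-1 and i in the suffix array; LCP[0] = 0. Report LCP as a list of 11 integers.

[0, 2, 1, 2, 0, 1, 1, 2, 3, 1, 0]

rank→(start, suffix):
  0 → (0, 'aaabcbbbbab')
  1 → (1, 'aabcbbbbab')
  2 → (9, 'ab')
  3 → (2, 'abcbbbbab')
  4 → (10, 'b')
  5 → (8, 'bab')
  6 → (7, 'bbab')
  7 → (6, 'bbbab')
  8 → (5, 'bbbbab')
  9 → (3, 'bcbbbbab')
  10 → (4, 'cbbbbab')

SA = [0, 1, 9, 2, 10, 8, 7, 6, 5, 3, 4]
i: (SA[i-1],SA[i]) lcp shared
  1: (0,1) 2 'aa'
  2: (1,9) 1 'a'
  3: (9,2) 2 'ab'
  4: (2,10) 0 ''
  5: (10,8) 1 'b'
  6: (8,7) 1 'b'
  7: (7,6) 2 'bb'
  8: (6,5) 3 'bbb'
  9: (5,3) 1 'b'
  10: (3,4) 0 ''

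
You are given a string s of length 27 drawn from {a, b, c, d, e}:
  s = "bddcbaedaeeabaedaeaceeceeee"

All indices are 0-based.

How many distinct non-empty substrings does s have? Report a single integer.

sorted suffixes:
  #0 SA[0]=11  'abaedaeaceeceeee'
  #1 SA[1]=18  'aceeceeee'
  #2 SA[2]=16  'aeaceeceeee'
  #3 SA[3]=13  'aedaeaceeceeee'
  #4 SA[4]=5  'aedaeeabaedaeaceeceeee'
  #5 SA[5]=8  'aeeabaedaeaceeceeee'
  #6 SA[6]=12  'baedaeaceeceeee'
  #7 SA[7]=4  'baedaeeabaedaeaceeceeee'
  #8 SA[8]=0  'bddcbaedaeeabaedaeaceeceeee'
  #9 SA[9]=3  'cbaedaeeabaedaeaceeceeee'
  #10 SA[10]=19  'ceeceeee'
  #11 SA[11]=22  'ceeee'
  #12 SA[12]=15  'daeaceeceeee'
  #13 SA[13]=7  'daeeabaedaeaceeceeee'
  #14 SA[14]=2  'dcbaedaeeabaedaeaceeceeee'
  #15 SA[15]=1  'ddcbaedaeeabaedaeaceeceeee'
  #16 SA[16]=26  'e'
  #17 SA[17]=10  'eabaedaeaceeceeee'
  #18 SA[18]=17  'eaceeceeee'
  #19 SA[19]=21  'eceeee'
  #20 SA[20]=14  'edaeaceeceeee'
  #21 SA[21]=6  'edaeeabaedaeaceeceeee'
  #22 SA[22]=25  'ee'
  #23 SA[23]=9  'eeabaedaeaceeceeee'
  #24 SA[24]=20  'eeceeee'
  #25 SA[25]=24  'eee'
  #26 SA[26]=23  'eeee'

SA = [11, 18, 16, 13, 5, 8, 12, 4, 0, 3, 19, 22, 15, 7, 2, 1, 26, 10, 17, 21, 14, 6, 25, 9, 20, 24, 23]
[i] adj suffixes → lcp
  [1] 11/18 → 1 ('a')
  [2] 18/16 → 1 ('a')
  [3] 16/13 → 2 ('ae')
  [4] 13/5 → 5 ('aedae')
  [5] 5/8 → 2 ('ae')
  [6] 8/12 → 0 ('')
  [7] 12/4 → 6 ('baedae')
  [8] 4/0 → 1 ('b')
  [9] 0/3 → 0 ('')
  [10] 3/19 → 1 ('c')
  [11] 19/22 → 3 ('cee')
  [12] 22/15 → 0 ('')
  [13] 15/7 → 3 ('dae')
  [14] 7/2 → 1 ('d')
  [15] 2/1 → 1 ('d')
  [16] 1/26 → 0 ('')
  [17] 26/10 → 1 ('e')
  [18] 10/17 → 2 ('ea')
  [19] 17/21 → 1 ('e')
  [20] 21/14 → 1 ('e')
  [21] 14/6 → 4 ('edae')
  [22] 6/25 → 1 ('e')
  [23] 25/9 → 2 ('ee')
  [24] 9/20 → 2 ('ee')
  [25] 20/24 → 2 ('ee')
  [26] 24/23 → 3 ('eee')

n(n+1)/2 = 27·28/2 = 378
Σ LCP = 0 + 1 + 1 + 2 + 5 + 2 + 0 + 6 + 1 + 0 + 1 + 3 + 0 + 3 + 1 + 1 + 0 + 1 + 2 + 1 + 1 + 4 + 1 + 2 + 2 + 2 + 3 = 46
distinct = 378 − 46 = 332

332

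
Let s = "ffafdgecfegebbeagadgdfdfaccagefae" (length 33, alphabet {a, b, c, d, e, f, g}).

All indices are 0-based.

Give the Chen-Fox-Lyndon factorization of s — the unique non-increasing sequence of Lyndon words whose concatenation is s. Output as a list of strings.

["f", "f", "afdgecfegebbeag", "adgdfdf", "accagefae"]

emit factor 1: 'f' (i=0, period=1)
emit factor 2: 'f' (i=1, period=1)
emit factor 3: 'afdgecfegebbeag' (i=2, period=15)
emit factor 4: 'adgdfdf' (i=17, period=7)
emit factor 5: 'accagefae' (i=24, period=9)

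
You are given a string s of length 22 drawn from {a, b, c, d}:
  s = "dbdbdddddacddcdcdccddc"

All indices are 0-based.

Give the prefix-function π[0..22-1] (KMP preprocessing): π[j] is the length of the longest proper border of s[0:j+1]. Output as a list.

π[0] = 0
j=1 s[j]='b': π[1]=0 (border '')
j=2 s[j]='d': π[2]=1 (border 'd')
j=3 s[j]='b': π[3]=2 (border 'db')
j=4 s[j]='d': π[4]=3 (border 'dbd')
j=5 s[j]='d': k: 3→1→0; π[5]=1 (border 'd')
j=6 s[j]='d': k: 1→0; π[6]=1 (border 'd')
j=7 s[j]='d': k: 1→0; π[7]=1 (border 'd')
j=8 s[j]='d': k: 1→0; π[8]=1 (border 'd')
j=9 s[j]='a': k: 1→0; π[9]=0 (border '')
j=10 s[j]='c': π[10]=0 (border '')
j=11 s[j]='d': π[11]=1 (border 'd')
j=12 s[j]='d': k: 1→0; π[12]=1 (border 'd')
j=13 s[j]='c': k: 1→0; π[13]=0 (border '')
j=14 s[j]='d': π[14]=1 (border 'd')
j=15 s[j]='c': k: 1→0; π[15]=0 (border '')
j=16 s[j]='d': π[16]=1 (border 'd')
j=17 s[j]='c': k: 1→0; π[17]=0 (border '')
j=18 s[j]='c': π[18]=0 (border '')
j=19 s[j]='d': π[19]=1 (border 'd')
j=20 s[j]='d': k: 1→0; π[20]=1 (border 'd')
j=21 s[j]='c': k: 1→0; π[21]=0 (border '')

[0, 0, 1, 2, 3, 1, 1, 1, 1, 0, 0, 1, 1, 0, 1, 0, 1, 0, 0, 1, 1, 0]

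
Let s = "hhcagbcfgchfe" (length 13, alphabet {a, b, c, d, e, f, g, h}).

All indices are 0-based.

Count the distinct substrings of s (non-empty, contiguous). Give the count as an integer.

rank | idx | suffix
   0 |   3 | agbcfgchfe
   1 |   5 | bcfgchfe
   2 |   2 | cagbcfgchfe
   3 |   6 | cfgchfe
   4 |   9 | chfe
   5 |  12 | e
   6 |  11 | fe
   7 |   7 | fgchfe
   8 |   4 | gbcfgchfe
   9 |   8 | gchfe
  10 |   1 | hcagbcfgchfe
  11 |  10 | hfe
  12 |   0 | hhcagbcfgchfe

SA = [3, 5, 2, 6, 9, 12, 11, 7, 4, 8, 1, 10, 0]
[i] adj suffixes → lcp
  [1] 3/5 → 0 ('')
  [2] 5/2 → 0 ('')
  [3] 2/6 → 1 ('c')
  [4] 6/9 → 1 ('c')
  [5] 9/12 → 0 ('')
  [6] 12/11 → 0 ('')
  [7] 11/7 → 1 ('f')
  [8] 7/4 → 0 ('')
  [9] 4/8 → 1 ('g')
  [10] 8/1 → 0 ('')
  [11] 1/10 → 1 ('h')
  [12] 10/0 → 1 ('h')

n(n+1)/2 = 13·14/2 = 91
Σ LCP = 0 + 0 + 0 + 1 + 1 + 0 + 0 + 1 + 0 + 1 + 0 + 1 + 1 = 6
distinct = 91 − 6 = 85

85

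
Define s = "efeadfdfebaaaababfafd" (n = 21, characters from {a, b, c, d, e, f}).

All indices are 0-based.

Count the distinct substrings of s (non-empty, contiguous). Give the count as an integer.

rank | idx | suffix
   0 |  10 | aaaababfafd
   1 |  11 | aaababfafd
   2 |  12 | aababfafd
   3 |  13 | ababfafd
   4 |  15 | abfafd
   5 |   3 | adfdfebaaaababfafd
   6 |  18 | afd
   7 |   9 | baaaababfafd
   8 |  14 | babfafd
   9 |  16 | bfafd
  10 |  20 | d
  11 |   4 | dfdfebaaaababfafd
  12 |   6 | dfebaaaababfafd
  13 |   2 | eadfdfebaaaababfafd
  14 |   8 | ebaaaababfafd
  15 |   0 | efeadfdfebaaaababfafd
  16 |  17 | fafd
  17 |  19 | fd
  18 |   5 | fdfebaaaababfafd
  19 |   1 | feadfdfebaaaababfafd
  20 |   7 | febaaaababfafd

SA = [10, 11, 12, 13, 15, 3, 18, 9, 14, 16, 20, 4, 6, 2, 8, 0, 17, 19, 5, 1, 7]
[i] adj suffixes → lcp
  [1] 10/11 → 3 ('aaa')
  [2] 11/12 → 2 ('aa')
  [3] 12/13 → 1 ('a')
  [4] 13/15 → 2 ('ab')
  [5] 15/3 → 1 ('a')
  [6] 3/18 → 1 ('a')
  [7] 18/9 → 0 ('')
  [8] 9/14 → 2 ('ba')
  [9] 14/16 → 1 ('b')
  [10] 16/20 → 0 ('')
  [11] 20/4 → 1 ('d')
  [12] 4/6 → 2 ('df')
  [13] 6/2 → 0 ('')
  [14] 2/8 → 1 ('e')
  [15] 8/0 → 1 ('e')
  [16] 0/17 → 0 ('')
  [17] 17/19 → 1 ('f')
  [18] 19/5 → 2 ('fd')
  [19] 5/1 → 1 ('f')
  [20] 1/7 → 2 ('fe')

n(n+1)/2 = 21·22/2 = 231
Σ LCP = 0 + 3 + 2 + 1 + 2 + 1 + 1 + 0 + 2 + 1 + 0 + 1 + 2 + 0 + 1 + 1 + 0 + 1 + 2 + 1 + 2 = 24
distinct = 231 − 24 = 207

207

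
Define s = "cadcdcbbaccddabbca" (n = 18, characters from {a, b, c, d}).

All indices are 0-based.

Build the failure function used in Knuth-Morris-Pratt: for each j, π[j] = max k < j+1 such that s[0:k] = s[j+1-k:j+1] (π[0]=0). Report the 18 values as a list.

π[0] = 0
j=1 s[j]='a': π[1]=0 (border '')
j=2 s[j]='d': π[2]=0 (border '')
j=3 s[j]='c': π[3]=1 (border 'c')
j=4 s[j]='d': k: 1→0; π[4]=0 (border '')
j=5 s[j]='c': π[5]=1 (border 'c')
j=6 s[j]='b': k: 1→0; π[6]=0 (border '')
j=7 s[j]='b': π[7]=0 (border '')
j=8 s[j]='a': π[8]=0 (border '')
j=9 s[j]='c': π[9]=1 (border 'c')
j=10 s[j]='c': k: 1→0; π[10]=1 (border 'c')
j=11 s[j]='d': k: 1→0; π[11]=0 (border '')
j=12 s[j]='d': π[12]=0 (border '')
j=13 s[j]='a': π[13]=0 (border '')
j=14 s[j]='b': π[14]=0 (border '')
j=15 s[j]='b': π[15]=0 (border '')
j=16 s[j]='c': π[16]=1 (border 'c')
j=17 s[j]='a': π[17]=2 (border 'ca')

[0, 0, 0, 1, 0, 1, 0, 0, 0, 1, 1, 0, 0, 0, 0, 0, 1, 2]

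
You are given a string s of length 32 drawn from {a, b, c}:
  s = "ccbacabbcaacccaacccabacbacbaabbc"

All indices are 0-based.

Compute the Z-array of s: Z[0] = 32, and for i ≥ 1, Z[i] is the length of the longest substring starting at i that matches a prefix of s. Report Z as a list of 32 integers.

[32, 1, 0, 0, 1, 0, 0, 0, 1, 0, 0, 2, 2, 1, 0, 0, 2, 2, 1, 0, 0, 0, 1, 0, 0, 1, 0, 0, 0, 0, 0, 1]

Z[0]=32
i=1: fresh scan; Z[1]=1 scan→box=[1,2)
i=2: fresh scan; Z[2]=0
i=3: fresh scan; Z[3]=0
i=4: fresh scan; Z[4]=1 scan→box=[4,5)
i=5: fresh scan; Z[5]=0
i=6: fresh scan; Z[6]=0
i=7: fresh scan; Z[7]=0
i=8: fresh scan; Z[8]=1 scan→box=[8,9)
i=9: fresh scan; Z[9]=0
i=10: fresh scan; Z[10]=0
i=11: fresh scan; Z[11]=2 scan→box=[11,13)
i=12: min(r-i=1, Z[1]=1)=1; Z[12]=2 scan→box=[12,14)
i=13: min(r-i=1, Z[1]=1)=1; Z[13]=1
i=14: fresh scan; Z[14]=0
i=15: fresh scan; Z[15]=0
i=16: fresh scan; Z[16]=2 scan→box=[16,18)
i=17: min(r-i=1, Z[1]=1)=1; Z[17]=2 scan→box=[17,19)
i=18: min(r-i=1, Z[1]=1)=1; Z[18]=1
i=19: fresh scan; Z[19]=0
i=20: fresh scan; Z[20]=0
i=21: fresh scan; Z[21]=0
i=22: fresh scan; Z[22]=1 scan→box=[22,23)
i=23: fresh scan; Z[23]=0
i=24: fresh scan; Z[24]=0
i=25: fresh scan; Z[25]=1 scan→box=[25,26)
i=26: fresh scan; Z[26]=0
i=27: fresh scan; Z[27]=0
i=28: fresh scan; Z[28]=0
i=29: fresh scan; Z[29]=0
i=30: fresh scan; Z[30]=0
i=31: fresh scan; Z[31]=1 scan→box=[31,32)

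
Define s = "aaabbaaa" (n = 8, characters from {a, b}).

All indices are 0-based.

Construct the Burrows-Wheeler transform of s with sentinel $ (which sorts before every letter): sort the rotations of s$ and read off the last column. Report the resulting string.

rank  rotation   last
    0  $aaabbaaa  a
    1  a$aaabbaa  a
    2  aa$aaabba  a
    3  aaa$aaabb  b
    4  aaabbaaa$  $
    5  aabbaaa$a  a
    6  abbaaa$aa  a
    7  baaa$aaab  b
    8  bbaaa$aaa  a

aaab$aaba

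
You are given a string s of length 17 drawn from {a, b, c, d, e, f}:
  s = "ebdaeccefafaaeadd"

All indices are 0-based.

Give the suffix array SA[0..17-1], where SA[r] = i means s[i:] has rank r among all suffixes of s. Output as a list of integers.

sorted suffixes:
  #0 SA[0]=11  'aaeadd'
  #1 SA[1]=14  'add'
  #2 SA[2]=12  'aeadd'
  #3 SA[3]=3  'aeccefafaaeadd'
  #4 SA[4]=9  'afaaeadd'
  #5 SA[5]=1  'bdaeccefafaaeadd'
  #6 SA[6]=5  'ccefafaaeadd'
  #7 SA[7]=6  'cefafaaeadd'
  #8 SA[8]=16  'd'
  #9 SA[9]=2  'daeccefafaaeadd'
  #10 SA[10]=15  'dd'
  #11 SA[11]=13  'eadd'
  #12 SA[12]=0  'ebdaeccefafaaeadd'
  #13 SA[13]=4  'eccefafaaeadd'
  #14 SA[14]=7  'efafaaeadd'
  #15 SA[15]=10  'faaeadd'
  #16 SA[16]=8  'fafaaeadd'

[11, 14, 12, 3, 9, 1, 5, 6, 16, 2, 15, 13, 0, 4, 7, 10, 8]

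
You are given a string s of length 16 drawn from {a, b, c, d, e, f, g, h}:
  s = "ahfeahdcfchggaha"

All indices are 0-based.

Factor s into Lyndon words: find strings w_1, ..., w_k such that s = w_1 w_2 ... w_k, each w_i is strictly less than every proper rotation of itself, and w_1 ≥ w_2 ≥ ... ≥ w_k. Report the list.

emit factor 1: 'ahfe' (i=0, period=4)
emit factor 2: 'ahdcfchgg' (i=4, period=9)
emit factor 3: 'ah' (i=13, period=2)
emit factor 4: 'a' (i=15, period=1)

["ahfe", "ahdcfchgg", "ah", "a"]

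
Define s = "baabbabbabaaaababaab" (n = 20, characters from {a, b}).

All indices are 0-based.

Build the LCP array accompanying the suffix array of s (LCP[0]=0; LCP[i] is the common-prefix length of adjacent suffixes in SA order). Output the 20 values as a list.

[0, 3, 2, 3, 3, 1, 2, 4, 3, 2, 5, 0, 1, 3, 4, 2, 5, 3, 1, 4]

rank | idx | suffix
   0 |  10 | aaaababaab
   1 |  11 | aaababaab
   2 |  17 | aab
   3 |  12 | aababaab
   4 |   1 | aabbabbabaaaababaab
   5 |  18 | ab
   6 |   8 | abaaaababaab
   7 |  15 | abaab
   8 |  13 | ababaab
   9 |   5 | abbabaaaababaab
  10 |   2 | abbabbabaaaababaab
  11 |  19 | b
  12 |   9 | baaaababaab
  13 |  16 | baab
  14 |   0 | baabbabbabaaaababaab
  15 |   7 | babaaaababaab
  16 |  14 | babaab
  17 |   4 | babbabaaaababaab
  18 |   6 | bbabaaaababaab
  19 |   3 | bbabbabaaaababaab

SA = [10, 11, 17, 12, 1, 18, 8, 15, 13, 5, 2, 19, 9, 16, 0, 7, 14, 4, 6, 3]
rank  pair      lcp
   1  s[10:],s[11:]  3  'aaa'
   2  s[11:],s[17:]  2  'aa'
   3  s[17:],s[12:]  3  'aab'
   4  s[12:],s[1:]  3  'aab'
   5  s[1:],s[18:]  1  'a'
   6  s[18:],s[8:]  2  'ab'
   7  s[8:],s[15:]  4  'abaa'
   8  s[15:],s[13:]  3  'aba'
   9  s[13:],s[5:]  2  'ab'
  10  s[5:],s[2:]  5  'abbab'
  11  s[2:],s[19:]  0  ''
  12  s[19:],s[9:]  1  'b'
  13  s[9:],s[16:]  3  'baa'
  14  s[16:],s[0:]  4  'baab'
  15  s[0:],s[7:]  2  'ba'
  16  s[7:],s[14:]  5  'babaa'
  17  s[14:],s[4:]  3  'bab'
  18  s[4:],s[6:]  1  'b'
  19  s[6:],s[3:]  4  'bbab'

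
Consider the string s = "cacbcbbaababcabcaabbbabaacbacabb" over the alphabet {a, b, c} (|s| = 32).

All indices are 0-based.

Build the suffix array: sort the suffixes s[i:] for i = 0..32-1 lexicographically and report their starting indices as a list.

[7, 16, 23, 21, 8, 29, 17, 13, 10, 27, 24, 1, 31, 6, 22, 20, 9, 26, 30, 5, 19, 18, 14, 11, 3, 15, 28, 12, 0, 25, 4, 2]

sorted suffixes:
  #0 SA[0]=7  'aababcabcaabbbabaacbacabb'
  #1 SA[1]=16  'aabbbabaacbacabb'
  #2 SA[2]=23  'aacbacabb'
  #3 SA[3]=21  'abaacbacabb'
  #4 SA[4]=8  'ababcabcaabbbabaacbacabb'
  #5 SA[5]=29  'abb'
  #6 SA[6]=17  'abbbabaacbacabb'
  #7 SA[7]=13  'abcaabbbabaacbacabb'
  #8 SA[8]=10  'abcabcaabbbabaacbacabb'
  #9 SA[9]=27  'acabb'
  #10 SA[10]=24  'acbacabb'
  #11 SA[11]=1  'acbcbbaababcabcaabbbabaacbacabb'
  #12 SA[12]=31  'b'
  #13 SA[13]=6  'baababcabcaabbbabaacbacabb'
  #14 SA[14]=22  'baacbacabb'
  #15 SA[15]=20  'babaacbacabb'
  #16 SA[16]=9  'babcabcaabbbabaacbacabb'
  #17 SA[17]=26  'bacabb'
  #18 SA[18]=30  'bb'
  #19 SA[19]=5  'bbaababcabcaabbbabaacbacabb'
  #20 SA[20]=19  'bbabaacbacabb'
  #21 SA[21]=18  'bbbabaacbacabb'
  #22 SA[22]=14  'bcaabbbabaacbacabb'
  #23 SA[23]=11  'bcabcaabbbabaacbacabb'
  #24 SA[24]=3  'bcbbaababcabcaabbbabaacbacabb'
  #25 SA[25]=15  'caabbbabaacbacabb'
  #26 SA[26]=28  'cabb'
  #27 SA[27]=12  'cabcaabbbabaacbacabb'
  #28 SA[28]=0  'cacbcbbaababcabcaabbbabaacbacabb'
  #29 SA[29]=25  'cbacabb'
  #30 SA[30]=4  'cbbaababcabcaabbbabaacbacabb'
  #31 SA[31]=2  'cbcbbaababcabcaabbbabaacbacabb'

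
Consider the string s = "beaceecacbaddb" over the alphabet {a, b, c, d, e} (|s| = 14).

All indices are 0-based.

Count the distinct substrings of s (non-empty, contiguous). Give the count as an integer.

rank | idx | suffix
   0 |   7 | acbaddb
   1 |   2 | aceecacbaddb
   2 |  10 | addb
   3 |  13 | b
   4 |   9 | baddb
   5 |   0 | beaceecacbaddb
   6 |   6 | cacbaddb
   7 |   8 | cbaddb
   8 |   3 | ceecacbaddb
   9 |  12 | db
  10 |  11 | ddb
  11 |   1 | eaceecacbaddb
  12 |   5 | ecacbaddb
  13 |   4 | eecacbaddb

SA = [7, 2, 10, 13, 9, 0, 6, 8, 3, 12, 11, 1, 5, 4]
[i] adj suffixes → lcp
  [1] 7/2 → 2 ('ac')
  [2] 2/10 → 1 ('a')
  [3] 10/13 → 0 ('')
  [4] 13/9 → 1 ('b')
  [5] 9/0 → 1 ('b')
  [6] 0/6 → 0 ('')
  [7] 6/8 → 1 ('c')
  [8] 8/3 → 1 ('c')
  [9] 3/12 → 0 ('')
  [10] 12/11 → 1 ('d')
  [11] 11/1 → 0 ('')
  [12] 1/5 → 1 ('e')
  [13] 5/4 → 1 ('e')

n(n+1)/2 = 14·15/2 = 105
Σ LCP = 0 + 2 + 1 + 0 + 1 + 1 + 0 + 1 + 1 + 0 + 1 + 0 + 1 + 1 = 10
distinct = 105 − 10 = 95

95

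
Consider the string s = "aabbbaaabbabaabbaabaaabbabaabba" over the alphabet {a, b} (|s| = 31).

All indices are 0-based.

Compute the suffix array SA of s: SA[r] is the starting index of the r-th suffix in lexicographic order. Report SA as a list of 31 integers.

rank | idx | suffix
   0 |  30 | a
   1 |  19 | aaabbabaabba
   2 |   5 | aaabbabaabbaabaaabbabaabba
   3 |  16 | aabaaabbabaabba
   4 |  26 | aabba
   5 |  12 | aabbaabaaabbabaabba
   6 |  20 | aabbabaabba
   7 |   6 | aabbabaabbaabaaabbabaabba
   8 |   0 | aabbbaaabbabaabbaabaaabbabaabba
   9 |  17 | abaaabbabaabba
  10 |  24 | abaabba
  11 |  10 | abaabbaabaaabbabaabba
  12 |  27 | abba
  13 |  13 | abbaabaaabbabaabba
  14 |  21 | abbabaabba
  15 |   7 | abbabaabbaabaaabbabaabba
  16 |   1 | abbbaaabbabaabbaabaaabbabaabba
  17 |  29 | ba
  18 |  18 | baaabbabaabba
  19 |   4 | baaabbabaabbaabaaabbabaabba
  20 |  15 | baabaaabbabaabba
  21 |  25 | baabba
  22 |  11 | baabbaabaaabbabaabba
  23 |  23 | babaabba
  24 |   9 | babaabbaabaaabbabaabba
  25 |  28 | bba
  26 |   3 | bbaaabbabaabbaabaaabbabaabba
  27 |  14 | bbaabaaabbabaabba
  28 |  22 | bbabaabba
  29 |   8 | bbabaabbaabaaabbabaabba
  30 |   2 | bbbaaabbabaabbaabaaabbabaabba

[30, 19, 5, 16, 26, 12, 20, 6, 0, 17, 24, 10, 27, 13, 21, 7, 1, 29, 18, 4, 15, 25, 11, 23, 9, 28, 3, 14, 22, 8, 2]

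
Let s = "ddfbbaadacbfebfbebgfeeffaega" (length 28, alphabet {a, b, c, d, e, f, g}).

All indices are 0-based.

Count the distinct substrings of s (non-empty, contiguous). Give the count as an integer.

rank→(start, suffix):
  0 → (27, 'a')
  1 → (5, 'aadacbfebfbebgfeeffaega')
  2 → (8, 'acbfebfbebgfeeffaega')
  3 → (6, 'adacbfebfbebgfeeffaega')
  4 → (24, 'aega')
  5 → (4, 'baadacbfebfbebgfeeffaega')
  6 → (3, 'bbaadacbfebfbebgfeeffaega')
  7 → (15, 'bebgfeeffaega')
  8 → (13, 'bfbebgfeeffaega')
  9 → (10, 'bfebfbebgfeeffaega')
  10 → (17, 'bgfeeffaega')
  11 → (9, 'cbfebfbebgfeeffaega')
  12 → (7, 'dacbfebfbebgfeeffaega')
  13 → (0, 'ddfbbaadacbfebfbebgfeeffaega')
  14 → (1, 'dfbbaadacbfebfbebgfeeffaega')
  15 → (12, 'ebfbebgfeeffaega')
  16 → (16, 'ebgfeeffaega')
  17 → (20, 'eeffaega')
  18 → (21, 'effaega')
  19 → (25, 'ega')
  20 → (23, 'faega')
  21 → (2, 'fbbaadacbfebfbebgfeeffaega')
  22 → (14, 'fbebgfeeffaega')
  23 → (11, 'febfbebgfeeffaega')
  24 → (19, 'feeffaega')
  25 → (22, 'ffaega')
  26 → (26, 'ga')
  27 → (18, 'gfeeffaega')

SA = [27, 5, 8, 6, 24, 4, 3, 15, 13, 10, 17, 9, 7, 0, 1, 12, 16, 20, 21, 25, 23, 2, 14, 11, 19, 22, 26, 18]
i: (SA[i-1],SA[i]) lcp shared
  1: (27,5) 1 'a'
  2: (5,8) 1 'a'
  3: (8,6) 1 'a'
  4: (6,24) 1 'a'
  5: (24,4) 0 ''
  6: (4,3) 1 'b'
  7: (3,15) 1 'b'
  8: (15,13) 1 'b'
  9: (13,10) 2 'bf'
  10: (10,17) 1 'b'
  11: (17,9) 0 ''
  12: (9,7) 0 ''
  13: (7,0) 1 'd'
  14: (0,1) 1 'd'
  15: (1,12) 0 ''
  16: (12,16) 2 'eb'
  17: (16,20) 1 'e'
  18: (20,21) 1 'e'
  19: (21,25) 1 'e'
  20: (25,23) 0 ''
  21: (23,2) 1 'f'
  22: (2,14) 2 'fb'
  23: (14,11) 1 'f'
  24: (11,19) 2 'fe'
  25: (19,22) 1 'f'
  26: (22,26) 0 ''
  27: (26,18) 1 'g'

n(n+1)/2 = 28·29/2 = 406
Σ LCP = 0 + 1 + 1 + 1 + 1 + 0 + 1 + 1 + 1 + 2 + 1 + 0 + 0 + 1 + 1 + 0 + 2 + 1 + 1 + 1 + 0 + 1 + 2 + 1 + 2 + 1 + 0 + 1 = 25
distinct = 406 − 25 = 381

381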